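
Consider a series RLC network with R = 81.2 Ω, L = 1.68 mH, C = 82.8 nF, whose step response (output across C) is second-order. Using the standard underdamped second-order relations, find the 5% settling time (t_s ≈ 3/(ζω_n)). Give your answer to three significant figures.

t_s ≈ 0.000124 s

For a series RLC circuit (capacitor voltage as output), ω_n = 1/√(LC) = 1/√(1.68 mH · 82.8 nF) = 84800 rad/s.
ζ = (R/2)·√(C/L) = (81.2/2)·√(82.8 nF/1.68 mH) = 0.285.
t_s ≈ 3/(ζω_n) = 0.000124 s.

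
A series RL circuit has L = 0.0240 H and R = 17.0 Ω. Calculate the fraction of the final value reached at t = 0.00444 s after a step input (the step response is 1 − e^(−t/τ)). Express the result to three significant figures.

y/y_∞ ≈ 0.957

τ = L/R = 0.0240/17.0 = 0.00141 s.
y(t)/y_∞ = 1 − e^(−t/τ) = 1 − e^(−0.00444/0.00141) = 1 − e^(−3.15) = 0.957.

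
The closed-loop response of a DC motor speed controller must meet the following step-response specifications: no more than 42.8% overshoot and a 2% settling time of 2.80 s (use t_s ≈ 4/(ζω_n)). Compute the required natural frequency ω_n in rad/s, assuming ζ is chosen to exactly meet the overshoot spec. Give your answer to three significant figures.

ω_n ≈ 5.48 rad/s

Inverting the overshoot relation: ζ = |ln 0.428|/√(π² + ln²0.428) = 0.261.
From t_s ≈ 4/(ζω_n): ω_n = 4/(ζ·t_s) = 4/(0.261·2.80) = 5.48 rad/s.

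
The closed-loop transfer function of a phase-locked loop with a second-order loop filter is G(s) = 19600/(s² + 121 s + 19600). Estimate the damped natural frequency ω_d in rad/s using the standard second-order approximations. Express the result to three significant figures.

ω_n = √19600 = 140 rad/s; ζ = 121/(2·140) = 0.432.
The damped frequency ω_d = ω_n√(1−ζ²) = 126 rad/s.

ω_d ≈ 126 rad/s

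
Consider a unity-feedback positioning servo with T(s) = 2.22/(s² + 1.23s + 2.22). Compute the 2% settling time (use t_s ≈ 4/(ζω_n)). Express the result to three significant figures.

Comparing the denominator to s² + 2ζω_n s + ω_n²: ω_n = √2.22 = 1.49 rad/s, and 2ζω_n = 1.23 so ζ = 1.23/(2·1.49) = 0.413.
t_s ≈ 4/(ζω_n) = 4/(0.413·1.49) = 6.50 s.

t_s ≈ 6.50 s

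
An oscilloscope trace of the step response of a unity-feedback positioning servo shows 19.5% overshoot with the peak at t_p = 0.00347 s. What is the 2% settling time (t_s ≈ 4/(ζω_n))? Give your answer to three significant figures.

t_s ≈ 0.00849 s

The overshoot fixes ζ = −ln(OS)/√(π²+ln²(OS)) = 0.462.
From t_p = π/ω_d, ω_d = π/0.00347 = 905 rad/s, so ω_n = ω_d/√(1−ζ²) = 1020 rad/s.
t_s ≈ 4/(ζω_n) = 4/(0.462·1020) = 0.00849 s.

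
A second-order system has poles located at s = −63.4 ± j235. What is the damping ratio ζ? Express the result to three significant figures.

ζ ≈ 0.260

|pole| = ω_n = √(63.4² + 235²) = 243 rad/s; ζ = cos θ = σ/ω_n = 0.260.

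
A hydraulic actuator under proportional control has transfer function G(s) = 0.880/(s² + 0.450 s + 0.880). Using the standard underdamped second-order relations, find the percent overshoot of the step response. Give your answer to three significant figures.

ω_n = √0.880 = 0.938 rad/s; ζ = 0.450/(2·0.938) = 0.240.
%OS = 100 e^{−πζ/√(1−ζ²)} with ζ = 0.240 gives 46.0%.

%OS ≈ 46.0%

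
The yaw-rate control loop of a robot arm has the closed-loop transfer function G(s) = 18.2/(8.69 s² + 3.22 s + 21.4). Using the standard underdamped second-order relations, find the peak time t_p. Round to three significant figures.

t_p ≈ 2.02 s

Dividing through by 8.69: denominator becomes s² + 0.3705 s + 2.463.
So ω_n = √2.463 = 1.57 rad/s and ζ = 0.3705/(2·1.57) = 0.118.
The damped frequency ω_d = ω_n√(1−ζ²) = 1.56 rad/s. t_p = π/ω_d = 2.02 s.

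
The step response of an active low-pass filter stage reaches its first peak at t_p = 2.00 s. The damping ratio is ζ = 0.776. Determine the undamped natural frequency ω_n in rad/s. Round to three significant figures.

Peak time t_p = π/ω_d, so ω_d = π/t_p = π/2.00 = 1.57 rad/s.
ω_n = ω_d/√(1−ζ²) = 1.57/√0.398 = 2.49 rad/s.

ω_n ≈ 2.49 rad/s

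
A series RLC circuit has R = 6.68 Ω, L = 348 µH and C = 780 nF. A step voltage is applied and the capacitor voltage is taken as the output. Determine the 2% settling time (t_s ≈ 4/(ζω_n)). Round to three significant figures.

For a series RLC circuit (capacitor voltage as output), ω_n = 1/√(LC) = 1/√(348 µH · 780 nF) = 60700 rad/s.
ζ = (R/2)·√(C/L) = (6.68/2)·√(780 nF/348 µH) = 0.158.
t_s ≈ 4/(ζω_n) = 0.000417 s.

t_s ≈ 0.000417 s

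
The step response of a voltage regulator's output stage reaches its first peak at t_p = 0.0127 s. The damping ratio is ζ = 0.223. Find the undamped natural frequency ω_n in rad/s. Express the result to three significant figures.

Peak time t_p = π/ω_d, so ω_d = π/t_p = π/0.0127 = 247 rad/s.
ω_n = ω_d/√(1−ζ²) = 247/√0.950 = 254 rad/s.

ω_n ≈ 254 rad/s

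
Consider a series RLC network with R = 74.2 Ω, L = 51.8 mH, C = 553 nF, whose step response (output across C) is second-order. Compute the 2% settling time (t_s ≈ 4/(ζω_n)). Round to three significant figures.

t_s ≈ 0.00558 s

For a series RLC circuit (capacitor voltage as output), ω_n = 1/√(LC) = 1/√(51.8 mH · 553 nF) = 5910 rad/s.
ζ = (R/2)·√(C/L) = (74.2/2)·√(553 nF/51.8 mH) = 0.121.
t_s ≈ 4/(ζω_n) = 0.00558 s.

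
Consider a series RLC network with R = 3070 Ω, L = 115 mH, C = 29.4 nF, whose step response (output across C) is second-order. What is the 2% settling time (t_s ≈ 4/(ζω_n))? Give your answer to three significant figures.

t_s ≈ 0.000300 s

For a series RLC circuit (capacitor voltage as output), ω_n = 1/√(LC) = 1/√(115 mH · 29.4 nF) = 17200 rad/s.
ζ = (R/2)·√(C/L) = (3070/2)·√(29.4 nF/115 mH) = 0.776.
t_s ≈ 4/(ζω_n) = 0.000300 s.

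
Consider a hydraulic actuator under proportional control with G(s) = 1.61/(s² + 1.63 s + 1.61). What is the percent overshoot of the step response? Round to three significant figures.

%OS ≈ 7.19%

Matching coefficients with s² + 2ζω_n s + ω_n² gives ω_n² = 1.61 ⇒ ω_n = 1.27 rad/s, and ζ = 1.63/(2ω_n) = 0.642.
%OS = 100·exp(−πζ/√(1−ζ²)) = 7.19%.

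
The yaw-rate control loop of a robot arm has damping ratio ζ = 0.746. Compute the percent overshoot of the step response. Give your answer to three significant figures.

For an underdamped second-order system, %OS = 100·exp(−πζ/√(1−ζ²)).
πζ/√(1−ζ²) = π·0.746/√(1−0.557) = 3.519, so %OS = 100·e^(−3.519) = 2.96%.

%OS ≈ 2.96%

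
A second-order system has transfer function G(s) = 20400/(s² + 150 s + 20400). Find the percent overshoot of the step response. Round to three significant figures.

%OS ≈ 14.4%

ω_n = √20400 = 143 rad/s; ζ = 150/(2·143) = 0.525.
%OS = 100 e^{−πζ/√(1−ζ²)} with ζ = 0.525 gives 14.4%.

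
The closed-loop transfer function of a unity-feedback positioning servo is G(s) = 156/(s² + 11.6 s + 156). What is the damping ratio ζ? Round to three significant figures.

ζ ≈ 0.464

Matching coefficients with s² + 2ζω_n s + ω_n² gives ω_n² = 156 ⇒ ω_n = 12.5 rad/s, and ζ = 11.6/(2ω_n) = 0.464.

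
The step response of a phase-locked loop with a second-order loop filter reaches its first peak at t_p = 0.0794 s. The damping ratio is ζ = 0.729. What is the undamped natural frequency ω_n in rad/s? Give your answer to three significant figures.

Peak time t_p = π/ω_d, so ω_d = π/t_p = π/0.0794 = 39.6 rad/s.
ω_n = ω_d/√(1−ζ²) = 39.6/√0.469 = 57.8 rad/s.

ω_n ≈ 57.8 rad/s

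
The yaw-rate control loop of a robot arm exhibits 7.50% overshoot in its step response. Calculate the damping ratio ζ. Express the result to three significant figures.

From %OS = 100·exp(−πζ/√(1−ζ²)), invert to get ζ = −ln(OS)/√(π² + ln²(OS)) with OS = 0.0750.
−ln 0.0750 = 2.590, so ζ = 2.590/√(π² + 6.709) = 0.636.

ζ ≈ 0.636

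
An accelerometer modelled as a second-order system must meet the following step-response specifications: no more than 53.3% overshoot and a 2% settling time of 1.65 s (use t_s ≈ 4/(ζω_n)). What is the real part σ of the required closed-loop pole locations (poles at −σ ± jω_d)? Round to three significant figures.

σ ≈ 2.42

The settling-time spec alone fixes σ = ζω_n = 4/t_s = 4/1.65 = 2.42.
(Overshoot then fixes ζ = 0.196 and hence ω_d = σ·√(1−ζ²)/ζ = 12.1 rad/s.)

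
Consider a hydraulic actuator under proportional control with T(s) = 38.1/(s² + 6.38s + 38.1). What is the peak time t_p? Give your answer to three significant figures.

Matching coefficients with s² + 2ζω_n s + ω_n² gives ω_n² = 38.1 ⇒ ω_n = 6.17 rad/s, and ζ = 6.38/(2ω_n) = 0.517.
The damped frequency ω_d = ω_n√(1−ζ²) = 5.28 rad/s. Then t_p = π/ω_d = 0.595 s.

t_p ≈ 0.595 s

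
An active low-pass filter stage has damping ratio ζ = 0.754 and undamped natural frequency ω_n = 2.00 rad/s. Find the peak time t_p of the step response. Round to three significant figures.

The damped frequency is ω_d = ω_n√(1−ζ²) = 2.00·√(1−0.569) = 1.31 rad/s.
Peak time t_p = π/ω_d = π/1.31 = 2.39 s.

t_p ≈ 2.39 s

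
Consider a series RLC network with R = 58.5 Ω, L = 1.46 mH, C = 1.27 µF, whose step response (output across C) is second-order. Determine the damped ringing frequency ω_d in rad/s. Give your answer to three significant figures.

For a series RLC circuit (capacitor voltage as output), ω_n = 1/√(LC) = 1/√(1.46 mH · 1.27 µF) = 23200 rad/s.
ζ = (R/2)·√(C/L) = (58.5/2)·√(1.27 µF/1.46 mH) = 0.863.
ω_d = 23200·√(1 − 0.863²) = 11700 rad/s.

ω_d ≈ 11700 rad/s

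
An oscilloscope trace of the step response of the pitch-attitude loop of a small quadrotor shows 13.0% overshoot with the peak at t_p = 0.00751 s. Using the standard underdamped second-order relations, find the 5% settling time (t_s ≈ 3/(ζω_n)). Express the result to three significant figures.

t_s ≈ 0.0110 s

From the overshoot, ζ = −ln(OS)/√(π²+ln²(OS)) = 0.545.
From t_p = π/ω_d, ω_d = π/0.00751 = 418 rad/s, so ω_n = ω_d/√(1−ζ²) = 499 rad/s.
t_s ≈ 3/(ζω_n) = 3/(0.545·499) = 0.0110 s.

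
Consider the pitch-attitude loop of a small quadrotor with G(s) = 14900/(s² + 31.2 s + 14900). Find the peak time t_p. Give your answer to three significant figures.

Matching coefficients with s² + 2ζω_n s + ω_n² gives ω_n² = 14900 ⇒ ω_n = 122 rad/s, and ζ = 31.2/(2ω_n) = 0.128.
The damped frequency ω_d = ω_n√(1−ζ²) = 121 rad/s. Then t_p = π/ω_d = 0.0259 s.

t_p ≈ 0.0259 s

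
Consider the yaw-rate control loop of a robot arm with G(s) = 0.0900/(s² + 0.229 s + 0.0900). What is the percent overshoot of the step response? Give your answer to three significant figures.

ω_n = √0.0900 = 0.300 rad/s; ζ = 0.229/(2·0.300) = 0.382.
%OS = 100 e^{−πζ/√(1−ζ²)} with ζ = 0.382 gives 27.3%.

%OS ≈ 27.3%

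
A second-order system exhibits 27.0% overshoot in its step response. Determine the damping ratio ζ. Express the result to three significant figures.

ζ ≈ 0.385

From %OS = 100·exp(−πζ/√(1−ζ²)), invert to get ζ = −ln(OS)/√(π² + ln²(OS)) with OS = 0.270.
−ln 0.270 = 1.309, so ζ = 1.309/√(π² + 1.714) = 0.385.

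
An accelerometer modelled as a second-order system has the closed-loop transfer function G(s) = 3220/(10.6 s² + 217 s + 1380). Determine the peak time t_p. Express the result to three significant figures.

Dividing through by 10.6: denominator becomes s² + 20.47 s + 130.2.
So ω_n = √130.2 = 11.4 rad/s and ζ = 20.47/(2·11.4) = 0.897.
ω_d = ω_n√(1−ζ²) = 5.04 rad/s. t_p = π/ω_d = 0.623 s.

t_p ≈ 0.623 s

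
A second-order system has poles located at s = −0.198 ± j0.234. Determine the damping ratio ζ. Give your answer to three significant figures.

ζ ≈ 0.646

The poles are at −σ ± jω_d with σ = 0.198 and ω_d = 0.234, so ω_n = √(σ²+ω_d²) = 0.307 rad/s and ζ = σ/ω_n = 0.646.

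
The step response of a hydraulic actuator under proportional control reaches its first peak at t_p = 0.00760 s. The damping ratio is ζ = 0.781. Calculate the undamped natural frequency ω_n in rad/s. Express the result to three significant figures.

ω_n ≈ 662 rad/s

Peak time t_p = π/ω_d, so ω_d = π/t_p = π/0.00760 = 413 rad/s.
ω_n = ω_d/√(1−ζ²) = 413/√0.390 = 662 rad/s.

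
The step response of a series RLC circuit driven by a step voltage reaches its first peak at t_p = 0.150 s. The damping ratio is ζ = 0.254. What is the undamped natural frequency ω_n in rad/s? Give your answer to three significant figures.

Peak time t_p = π/ω_d, so ω_d = π/t_p = π/0.150 = 20.9 rad/s.
ω_n = ω_d/√(1−ζ²) = 20.9/√0.935 = 21.7 rad/s.

ω_n ≈ 21.7 rad/s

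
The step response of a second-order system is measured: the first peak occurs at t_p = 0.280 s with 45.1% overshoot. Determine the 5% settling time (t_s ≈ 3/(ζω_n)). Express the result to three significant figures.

t_s ≈ 1.05 s

From the overshoot, ζ = −ln(OS)/√(π²+ln²(OS)) = 0.246.
From t_p = π/ω_d, ω_d = π/0.280 = 11.2 rad/s, so ω_n = ω_d/√(1−ζ²) = 11.6 rad/s.
t_s ≈ 3/(ζω_n) = 3/(0.246·11.6) = 1.05 s.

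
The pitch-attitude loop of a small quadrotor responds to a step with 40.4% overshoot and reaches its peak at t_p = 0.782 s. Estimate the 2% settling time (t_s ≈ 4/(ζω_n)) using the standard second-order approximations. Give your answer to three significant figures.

The overshoot fixes ζ = −ln(OS)/√(π²+ln²(OS)) = 0.277.
From t_p = π/ω_d, ω_d = π/0.782 = 4.02 rad/s, so ω_n = ω_d/√(1−ζ²) = 4.18 rad/s.
t_s ≈ 4/(ζω_n) = 4/(0.277·4.18) = 3.45 s.

t_s ≈ 3.45 s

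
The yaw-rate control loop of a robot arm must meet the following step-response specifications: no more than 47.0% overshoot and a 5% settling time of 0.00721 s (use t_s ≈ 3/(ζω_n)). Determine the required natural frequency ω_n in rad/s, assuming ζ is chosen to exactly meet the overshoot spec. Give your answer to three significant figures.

ω_n ≈ 1780 rad/s

ζ = −ln(OS)/√(π² + (ln OS)²). With OS = 0.470, ln OS = −0.7550 and ζ = 0.7550/3.231 = 0.234.
From t_s ≈ 3/(ζω_n): ω_n = 3/(ζ·t_s) = 3/(0.234·0.00721) = 1780 rad/s.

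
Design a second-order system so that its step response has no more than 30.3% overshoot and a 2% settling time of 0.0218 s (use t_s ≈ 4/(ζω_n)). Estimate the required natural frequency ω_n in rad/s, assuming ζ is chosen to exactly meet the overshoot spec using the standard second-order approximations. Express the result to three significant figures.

ω_n ≈ 516 rad/s

ζ = −ln(OS)/√(π² + (ln OS)²). With OS = 0.303, ln OS = −1.194 and ζ = 1.194/3.361 = 0.355.
Then ω_n = 4/(ζ t_s) = 4/(0.355 × 0.0218) = 516 rad/s.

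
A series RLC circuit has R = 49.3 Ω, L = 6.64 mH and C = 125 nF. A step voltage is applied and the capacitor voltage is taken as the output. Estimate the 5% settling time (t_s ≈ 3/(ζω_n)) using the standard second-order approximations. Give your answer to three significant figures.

For a series RLC circuit (capacitor voltage as output), ω_n = 1/√(LC) = 1/√(6.64 mH · 125 nF) = 34700 rad/s.
ζ = (R/2)·√(C/L) = (49.3/2)·√(125 nF/6.64 mH) = 0.107.
t_s ≈ 3/(ζω_n) = 0.000808 s.

t_s ≈ 0.000808 s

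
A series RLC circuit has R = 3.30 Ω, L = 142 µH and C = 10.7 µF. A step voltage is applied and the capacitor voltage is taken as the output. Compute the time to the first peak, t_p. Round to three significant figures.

For a series RLC circuit (capacitor voltage as output), ω_n = 1/√(LC) = 1/√(142 µH · 10.7 µF) = 25700 rad/s.
ζ = (R/2)·√(C/L) = (3.30/2)·√(10.7 µF/142 µH) = 0.453.
ω_d = ω_n√(1−ζ²) = 22900 rad/s. t_p = π/ω_d = 0.000137 s.

t_p ≈ 0.000137 s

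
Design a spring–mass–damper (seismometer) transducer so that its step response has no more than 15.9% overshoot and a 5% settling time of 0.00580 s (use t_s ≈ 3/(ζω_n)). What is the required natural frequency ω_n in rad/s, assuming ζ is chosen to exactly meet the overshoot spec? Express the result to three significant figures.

Inverting the overshoot relation: ζ = |ln 0.159|/√(π² + ln²0.159) = 0.505.
Then ω_n = 3/(ζ t_s) = 3/(0.505 × 0.00580) = 1020 rad/s.

ω_n ≈ 1020 rad/s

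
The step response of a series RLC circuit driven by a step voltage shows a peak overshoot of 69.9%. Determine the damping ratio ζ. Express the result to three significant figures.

From %OS = 100·exp(−πζ/√(1−ζ²)), invert to get ζ = −ln(OS)/√(π² + ln²(OS)) with OS = 0.699.
−ln 0.699 = 0.3581, so ζ = 0.3581/√(π² + 0.1282) = 0.113.

ζ ≈ 0.113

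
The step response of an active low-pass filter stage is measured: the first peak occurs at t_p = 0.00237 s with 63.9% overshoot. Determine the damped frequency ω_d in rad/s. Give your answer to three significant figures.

ω_d ≈ 1330 rad/s

t_p = π/ω_d, so ω_d = π/0.00237 = 1330 rad/s.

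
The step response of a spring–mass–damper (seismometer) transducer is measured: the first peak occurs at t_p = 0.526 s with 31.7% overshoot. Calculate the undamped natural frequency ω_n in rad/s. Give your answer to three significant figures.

ω_n ≈ 6.36 rad/s

The overshoot fixes ζ = −ln(OS)/√(π²+ln²(OS)) = 0.343.
From t_p = π/ω_d, ω_d = π/0.526 = 5.97 rad/s, so ω_n = ω_d/√(1−ζ²) = 6.36 rad/s.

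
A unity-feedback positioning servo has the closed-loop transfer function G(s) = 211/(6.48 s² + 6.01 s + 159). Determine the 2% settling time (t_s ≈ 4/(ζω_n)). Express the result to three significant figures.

t_s ≈ 8.63 s

Dividing through by 6.48: denominator becomes s² + 0.9275 s + 24.54.
So ω_n = √24.54 = 4.95 rad/s and ζ = 0.9275/(2·4.95) = 0.0936.
t_s ≈ 4/(ζω_n) = 8.63 s.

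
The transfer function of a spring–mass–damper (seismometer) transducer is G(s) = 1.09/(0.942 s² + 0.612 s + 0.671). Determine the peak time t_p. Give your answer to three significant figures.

Dividing through by 0.942: denominator becomes s² + 0.6497 s + 0.7123.
So ω_n = √0.7123 = 0.844 rad/s and ζ = 0.6497/(2·0.844) = 0.385.
The damped frequency ω_d = ω_n√(1−ζ²) = 0.779 rad/s. t_p = π/ω_d = 4.03 s.

t_p ≈ 4.03 s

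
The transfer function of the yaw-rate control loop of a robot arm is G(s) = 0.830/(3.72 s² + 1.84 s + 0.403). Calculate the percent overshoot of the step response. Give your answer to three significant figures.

Dividing through by 3.72: denominator becomes s² + 0.4946 s + 0.1083.
So ω_n = √0.1083 = 0.329 rad/s and ζ = 0.4946/(2·0.329) = 0.751.
Overshoot: exp(−π·0.751/√(1−0.751²)) = 0.0279, i.e. 2.79%.

%OS ≈ 2.79%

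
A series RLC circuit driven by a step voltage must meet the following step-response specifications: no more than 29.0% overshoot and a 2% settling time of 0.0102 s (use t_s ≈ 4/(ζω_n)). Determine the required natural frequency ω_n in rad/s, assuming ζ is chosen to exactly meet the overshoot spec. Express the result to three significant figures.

ω_n ≈ 1070 rad/s

ζ = −ln(OS)/√(π² + (ln OS)²). With OS = 0.290, ln OS = −1.238 and ζ = 1.238/3.377 = 0.367.
From t_s ≈ 4/(ζω_n): ω_n = 4/(ζ·t_s) = 4/(0.367·0.0102) = 1070 rad/s.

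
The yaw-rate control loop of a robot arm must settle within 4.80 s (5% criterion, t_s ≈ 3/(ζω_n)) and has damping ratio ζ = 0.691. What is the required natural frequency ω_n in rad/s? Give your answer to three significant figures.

ω_n ≈ 0.904 rad/s

Rearranging t_s ≈ 3/(ζω_n) gives ω_n = 3/(ζ·t_s) = 3/(0.691 × 4.80) = 0.904 rad/s.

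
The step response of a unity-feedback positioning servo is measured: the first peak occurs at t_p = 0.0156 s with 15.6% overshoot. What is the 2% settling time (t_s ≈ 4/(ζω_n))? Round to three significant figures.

t_s ≈ 0.0336 s

The overshoot fixes ζ = −ln(OS)/√(π²+ln²(OS)) = 0.509.
From t_p = π/ω_d, ω_d = π/0.0156 = 201 rad/s, so ω_n = ω_d/√(1−ζ²) = 234 rad/s.
t_s ≈ 4/(ζω_n) = 4/(0.509·234) = 0.0336 s.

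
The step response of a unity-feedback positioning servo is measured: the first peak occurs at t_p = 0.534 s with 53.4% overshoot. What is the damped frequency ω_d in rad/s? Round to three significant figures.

t_p = π/ω_d, so ω_d = π/0.534 = 5.88 rad/s.

ω_d ≈ 5.88 rad/s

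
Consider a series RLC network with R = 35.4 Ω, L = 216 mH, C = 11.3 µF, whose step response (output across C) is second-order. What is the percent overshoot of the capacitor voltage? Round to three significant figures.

%OS ≈ 66.7%

For a series RLC circuit (capacitor voltage as output), ω_n = 1/√(LC) = 1/√(216 mH · 11.3 µF) = 640 rad/s.
ζ = (R/2)·√(C/L) = (35.4/2)·√(11.3 µF/216 mH) = 0.128.
%OS = 100·exp(−πζ/√(1−ζ²)) = 66.7%.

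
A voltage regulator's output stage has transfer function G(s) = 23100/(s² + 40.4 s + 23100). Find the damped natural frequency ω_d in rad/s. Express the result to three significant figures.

Comparing the denominator to s² + 2ζω_n s + ω_n²: ω_n = √23100 = 152 rad/s, and 2ζω_n = 40.4 so ζ = 40.4/(2·152) = 0.133.
ω_d = 152·√(1 − 0.133²) = 151 rad/s.

ω_d ≈ 151 rad/s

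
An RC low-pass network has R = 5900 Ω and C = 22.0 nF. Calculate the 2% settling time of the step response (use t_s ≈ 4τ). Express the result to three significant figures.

t_s ≈ 0.000519 s

τ = RC = 5900 × 22.0 nF = 0.000130 s.
t_s ≈ 4τ = 0.000519 s.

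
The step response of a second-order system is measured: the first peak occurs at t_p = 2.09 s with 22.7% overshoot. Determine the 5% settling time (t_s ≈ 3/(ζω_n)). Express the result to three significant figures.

t_s ≈ 4.23 s

From the overshoot, ζ = −ln(OS)/√(π²+ln²(OS)) = 0.427.
t_p = π/ω_d ⇒ ω_d = 1.50 rad/s; then ω_n = ω_d/√(1−ζ²) = 1.66 rad/s.
t_s ≈ 3/(ζω_n) = 3/(0.427·1.66) = 4.23 s.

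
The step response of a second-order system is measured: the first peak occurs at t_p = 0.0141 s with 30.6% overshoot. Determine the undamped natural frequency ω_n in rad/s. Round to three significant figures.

ω_n ≈ 238 rad/s

The overshoot fixes ζ = −ln(OS)/√(π²+ln²(OS)) = 0.353.
From t_p = π/ω_d, ω_d = π/0.0141 = 223 rad/s, so ω_n = ω_d/√(1−ζ²) = 238 rad/s.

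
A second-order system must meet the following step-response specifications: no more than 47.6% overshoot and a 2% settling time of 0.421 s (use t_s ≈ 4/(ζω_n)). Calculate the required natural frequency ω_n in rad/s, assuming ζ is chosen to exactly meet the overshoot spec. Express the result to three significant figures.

ω_n ≈ 41.3 rad/s

Inverting the overshoot relation: ζ = |ln 0.476|/√(π² + ln²0.476) = 0.230.
From t_s ≈ 4/(ζω_n): ω_n = 4/(ζ·t_s) = 4/(0.230·0.421) = 41.3 rad/s.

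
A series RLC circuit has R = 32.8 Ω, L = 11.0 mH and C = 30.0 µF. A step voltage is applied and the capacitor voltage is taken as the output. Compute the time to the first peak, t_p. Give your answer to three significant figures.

t_p ≈ 0.00350 s

For a series RLC circuit (capacitor voltage as output), ω_n = 1/√(LC) = 1/√(11.0 mH · 30.0 µF) = 1740 rad/s.
ζ = (R/2)·√(C/L) = (32.8/2)·√(30.0 µF/11.0 mH) = 0.856.
ω_d = 1740·√(1 − 0.856²) = 899 rad/s. t_p = π/ω_d = 0.00350 s.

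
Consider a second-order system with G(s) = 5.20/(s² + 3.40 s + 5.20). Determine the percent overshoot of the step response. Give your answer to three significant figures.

%OS ≈ 2.98%

Matching coefficients with s² + 2ζω_n s + ω_n² gives ω_n² = 5.20 ⇒ ω_n = 2.28 rad/s, and ζ = 3.40/(2ω_n) = 0.745.
%OS = 100 e^{−πζ/√(1−ζ²)} with ζ = 0.745 gives 2.98%.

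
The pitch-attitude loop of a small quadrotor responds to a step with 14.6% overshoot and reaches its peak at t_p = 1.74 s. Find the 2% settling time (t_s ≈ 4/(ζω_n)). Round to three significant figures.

t_s ≈ 3.62 s

The overshoot fixes ζ = −ln(OS)/√(π²+ln²(OS)) = 0.522.
From t_p = π/ω_d, ω_d = π/1.74 = 1.81 rad/s, so ω_n = ω_d/√(1−ζ²) = 2.12 rad/s.
t_s ≈ 4/(ζω_n) = 4/(0.522·2.12) = 3.62 s.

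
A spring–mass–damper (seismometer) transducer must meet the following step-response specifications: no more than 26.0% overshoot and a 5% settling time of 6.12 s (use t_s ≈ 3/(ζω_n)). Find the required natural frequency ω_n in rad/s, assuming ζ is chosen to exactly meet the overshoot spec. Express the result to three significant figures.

ω_n ≈ 1.24 rad/s

From %OS = 100·exp(−πζ/√(1−ζ²)), invert to get ζ = −ln(OS)/√(π² + ln²(OS)) with OS = 0.260.
−ln 0.260 = 1.347, so ζ = 1.347/√(π² + 1.815) = 0.394.
From t_s ≈ 3/(ζω_n): ω_n = 3/(ζ·t_s) = 3/(0.394·6.12) = 1.24 rad/s.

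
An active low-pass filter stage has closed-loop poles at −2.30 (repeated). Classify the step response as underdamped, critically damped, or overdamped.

Since there is a repeated negative-real pole, the response is critically damped.

critically damped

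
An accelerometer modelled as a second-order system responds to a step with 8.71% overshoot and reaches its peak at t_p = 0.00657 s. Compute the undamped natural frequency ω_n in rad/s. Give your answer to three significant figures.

ω_n ≈ 606 rad/s

ζ from %OS: ζ = |ln 0.0871|/√(π²+ln²0.0871) = 0.614.
t_p = π/ω_d ⇒ ω_d = 478 rad/s; then ω_n = ω_d/√(1−ζ²) = 606 rad/s.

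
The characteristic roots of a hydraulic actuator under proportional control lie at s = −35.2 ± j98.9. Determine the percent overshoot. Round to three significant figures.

%OS ≈ 32.7%

The poles are at −σ ± jω_d with σ = 35.2 and ω_d = 98.9, so ω_n = √(σ²+ω_d²) = 105 rad/s and ζ = σ/ω_n = 0.335.
%OS = 100 e^{−πζ/√(1−ζ²)} with ζ = 0.335 gives 32.7%.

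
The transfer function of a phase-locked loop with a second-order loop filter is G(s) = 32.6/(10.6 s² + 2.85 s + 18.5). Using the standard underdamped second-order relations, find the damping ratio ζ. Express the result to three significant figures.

Dividing through by 10.6: denominator becomes s² + 0.2689 s + 1.745.
So ω_n = √1.745 = 1.32 rad/s and ζ = 0.2689/(2·1.32) = 0.102.

ζ ≈ 0.102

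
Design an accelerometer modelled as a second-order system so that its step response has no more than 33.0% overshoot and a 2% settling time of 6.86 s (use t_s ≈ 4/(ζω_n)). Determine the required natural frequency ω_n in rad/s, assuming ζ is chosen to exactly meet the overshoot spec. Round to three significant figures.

Inverting the overshoot relation: ζ = |ln 0.330|/√(π² + ln²0.330) = 0.333.
Then ω_n = 4/(ζ t_s) = 4/(0.333 × 6.86) = 1.75 rad/s.

ω_n ≈ 1.75 rad/s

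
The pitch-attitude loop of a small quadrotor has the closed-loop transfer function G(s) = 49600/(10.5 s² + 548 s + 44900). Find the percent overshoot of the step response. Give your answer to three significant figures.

Dividing through by 10.5: denominator becomes s² + 52.19 s + 4276.
So ω_n = √4276 = 65.4 rad/s and ζ = 52.19/(2·65.4) = 0.399.
%OS = 100 e^{−πζ/√(1−ζ²)} with ζ = 0.399 gives 25.5%.

%OS ≈ 25.5%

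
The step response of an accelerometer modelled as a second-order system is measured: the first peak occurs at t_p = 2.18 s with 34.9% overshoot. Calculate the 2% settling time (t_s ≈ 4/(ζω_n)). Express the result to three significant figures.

t_s ≈ 8.28 s

ζ from %OS: ζ = |ln 0.349|/√(π²+ln²0.349) = 0.318.
From t_p = π/ω_d, ω_d = π/2.18 = 1.44 rad/s, so ω_n = ω_d/√(1−ζ²) = 1.52 rad/s.
t_s ≈ 4/(ζω_n) = 4/(0.318·1.52) = 8.28 s.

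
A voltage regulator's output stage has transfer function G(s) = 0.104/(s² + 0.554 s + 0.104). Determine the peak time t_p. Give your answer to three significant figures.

t_p ≈ 19.0 s

Comparing the denominator to s² + 2ζω_n s + ω_n²: ω_n = √0.104 = 0.322 rad/s, and 2ζω_n = 0.554 so ζ = 0.554/(2·0.322) = 0.859.
ω_d = 0.322·√(1 − 0.859²) = 0.165 rad/s. Then t_p = π/ω_d = 19.0 s.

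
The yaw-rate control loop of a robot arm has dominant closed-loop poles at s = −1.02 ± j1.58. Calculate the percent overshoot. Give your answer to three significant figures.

%OS ≈ 13.2%

|pole| = ω_n = √(1.02² + 1.58²) = 1.88 rad/s; ζ = cos θ = σ/ω_n = 0.542.
%OS = 100·exp(−πζ/√(1−ζ²)) = 13.2%.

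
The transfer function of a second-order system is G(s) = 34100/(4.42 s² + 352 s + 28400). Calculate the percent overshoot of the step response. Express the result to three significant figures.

Dividing through by 4.42: denominator becomes s² + 79.64 s + 6425.
So ω_n = √6425 = 80.2 rad/s and ζ = 79.64/(2·80.2) = 0.497.
Overshoot: exp(−π·0.497/√(1−0.497²)) = 0.166, i.e. 16.6%.

%OS ≈ 16.6%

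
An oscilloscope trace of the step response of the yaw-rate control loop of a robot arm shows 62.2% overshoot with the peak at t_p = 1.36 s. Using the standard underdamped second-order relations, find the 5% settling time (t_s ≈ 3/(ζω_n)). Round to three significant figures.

t_s ≈ 8.59 s

ζ from %OS: ζ = |ln 0.622|/√(π²+ln²0.622) = 0.149.
t_p = π/ω_d ⇒ ω_d = 2.31 rad/s; then ω_n = ω_d/√(1−ζ²) = 2.34 rad/s.
t_s ≈ 3/(ζω_n) = 3/(0.149·2.34) = 8.59 s.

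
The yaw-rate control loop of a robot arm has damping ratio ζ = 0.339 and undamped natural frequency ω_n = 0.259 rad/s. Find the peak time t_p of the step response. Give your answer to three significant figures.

t_p ≈ 12.9 s

The damped frequency is ω_d = ω_n√(1−ζ²) = 0.259·√(1−0.115) = 0.244 rad/s.
Peak time t_p = π/ω_d = π/0.244 = 12.9 s.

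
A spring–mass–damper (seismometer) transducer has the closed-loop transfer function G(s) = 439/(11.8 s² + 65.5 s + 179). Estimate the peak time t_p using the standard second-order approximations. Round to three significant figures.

Dividing through by 11.8: denominator becomes s² + 5.551 s + 15.17.
So ω_n = √15.17 = 3.89 rad/s and ζ = 5.551/(2·3.89) = 0.713.
ω_d = ω_n√(1−ζ²) = 2.73 rad/s. t_p = π/ω_d = 1.15 s.

t_p ≈ 1.15 s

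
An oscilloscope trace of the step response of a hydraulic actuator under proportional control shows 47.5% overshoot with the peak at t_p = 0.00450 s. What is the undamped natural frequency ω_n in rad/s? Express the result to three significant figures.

ω_n ≈ 717 rad/s

The overshoot fixes ζ = −ln(OS)/√(π²+ln²(OS)) = 0.231.
t_p = π/ω_d ⇒ ω_d = 698 rad/s; then ω_n = ω_d/√(1−ζ²) = 717 rad/s.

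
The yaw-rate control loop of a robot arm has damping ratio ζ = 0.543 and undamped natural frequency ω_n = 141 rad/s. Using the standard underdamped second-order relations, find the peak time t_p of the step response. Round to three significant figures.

The damped frequency is ω_d = ω_n√(1−ζ²) = 141·√(1−0.295) = 118 rad/s.
Peak time t_p = π/ω_d = π/118 = 0.0265 s.

t_p ≈ 0.0265 s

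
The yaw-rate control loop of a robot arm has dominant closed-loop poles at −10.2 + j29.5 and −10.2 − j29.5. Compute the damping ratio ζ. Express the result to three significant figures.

ζ ≈ 0.327

The poles are at −σ ± jω_d with σ = 10.2 and ω_d = 29.5, so ω_n = √(σ²+ω_d²) = 31.2 rad/s and ζ = σ/ω_n = 0.327.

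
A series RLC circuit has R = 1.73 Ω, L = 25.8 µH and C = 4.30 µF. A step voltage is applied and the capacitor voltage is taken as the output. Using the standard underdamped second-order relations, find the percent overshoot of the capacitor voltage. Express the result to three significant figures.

For a series RLC circuit (capacitor voltage as output), ω_n = 1/√(LC) = 1/√(25.8 µH · 4.30 µF) = 94900 rad/s.
ζ = (R/2)·√(C/L) = (1.73/2)·√(4.30 µF/25.8 µH) = 0.353.
Overshoot: exp(−π·0.353/√(1−0.353²)) = 0.306, i.e. 30.6%.

%OS ≈ 30.6%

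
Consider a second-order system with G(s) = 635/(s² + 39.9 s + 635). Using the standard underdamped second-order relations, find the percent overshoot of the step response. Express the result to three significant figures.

%OS ≈ 1.71%

Comparing the denominator to s² + 2ζω_n s + ω_n²: ω_n = √635 = 25.2 rad/s, and 2ζω_n = 39.9 so ζ = 39.9/(2·25.2) = 0.792.
%OS = 100·exp(−πζ/√(1−ζ²)) = 1.71%.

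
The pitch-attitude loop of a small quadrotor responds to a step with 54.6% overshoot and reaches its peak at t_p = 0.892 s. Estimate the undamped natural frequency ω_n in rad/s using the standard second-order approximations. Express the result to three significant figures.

ω_n ≈ 3.59 rad/s

ζ from %OS: ζ = |ln 0.546|/√(π²+ln²0.546) = 0.189.
t_p = π/ω_d ⇒ ω_d = 3.52 rad/s; then ω_n = ω_d/√(1−ζ²) = 3.59 rad/s.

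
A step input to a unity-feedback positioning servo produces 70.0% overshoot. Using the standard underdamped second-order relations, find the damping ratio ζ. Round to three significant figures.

ζ ≈ 0.113

ζ = −ln(OS)/√(π² + (ln OS)²). With OS = 0.700, ln OS = −0.3567 and ζ = 0.3567/3.162 = 0.113.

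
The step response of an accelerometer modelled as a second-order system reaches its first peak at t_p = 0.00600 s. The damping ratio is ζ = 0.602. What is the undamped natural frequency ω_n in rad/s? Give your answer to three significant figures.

Peak time t_p = π/ω_d, so ω_d = π/t_p = π/0.00600 = 524 rad/s.
ω_n = ω_d/√(1−ζ²) = 524/√0.638 = 656 rad/s.

ω_n ≈ 656 rad/s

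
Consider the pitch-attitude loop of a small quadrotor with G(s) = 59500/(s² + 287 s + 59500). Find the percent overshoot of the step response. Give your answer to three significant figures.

%OS ≈ 10.2%

ω_n = √59500 = 244 rad/s; ζ = 287/(2·244) = 0.588.
Overshoot: exp(−π·0.588/√(1−0.588²)) = 0.102, i.e. 10.2%.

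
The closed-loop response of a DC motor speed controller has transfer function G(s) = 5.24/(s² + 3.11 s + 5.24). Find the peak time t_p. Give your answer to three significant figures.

t_p ≈ 1.87 s

Comparing the denominator to s² + 2ζω_n s + ω_n²: ω_n = √5.24 = 2.29 rad/s, and 2ζω_n = 3.11 so ζ = 3.11/(2·2.29) = 0.679.
The damped frequency ω_d = ω_n√(1−ζ²) = 1.68 rad/s. Then t_p = π/ω_d = 1.87 s.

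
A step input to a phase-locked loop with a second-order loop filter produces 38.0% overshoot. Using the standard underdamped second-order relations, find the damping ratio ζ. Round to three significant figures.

ζ ≈ 0.294

Inverting the overshoot relation: ζ = |ln 0.380|/√(π² + ln²0.380) = 0.294.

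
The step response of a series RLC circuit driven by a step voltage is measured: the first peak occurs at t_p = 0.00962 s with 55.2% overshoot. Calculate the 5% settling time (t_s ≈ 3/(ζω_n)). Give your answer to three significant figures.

From the overshoot, ζ = −ln(OS)/√(π²+ln²(OS)) = 0.186.
From t_p = π/ω_d, ω_d = π/0.00962 = 327 rad/s, so ω_n = ω_d/√(1−ζ²) = 332 rad/s.
t_s ≈ 3/(ζω_n) = 3/(0.186·332) = 0.0486 s.

t_s ≈ 0.0486 s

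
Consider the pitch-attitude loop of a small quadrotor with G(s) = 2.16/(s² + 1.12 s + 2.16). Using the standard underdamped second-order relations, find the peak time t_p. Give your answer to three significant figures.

t_p ≈ 2.31 s

Matching coefficients with s² + 2ζω_n s + ω_n² gives ω_n² = 2.16 ⇒ ω_n = 1.47 rad/s, and ζ = 1.12/(2ω_n) = 0.381.
ω_d = ω_n√(1−ζ²) = 1.36 rad/s. Then t_p = π/ω_d = 2.31 s.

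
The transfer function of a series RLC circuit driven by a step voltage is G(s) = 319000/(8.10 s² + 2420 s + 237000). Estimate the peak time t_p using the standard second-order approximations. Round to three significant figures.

Dividing through by 8.10: denominator becomes s² + 298.8 s + 29260.
So ω_n = √29260 = 171 rad/s and ζ = 298.8/(2·171) = 0.873.
ω_d = 171·√(1 − 0.873²) = 83.3 rad/s. t_p = π/ω_d = 0.0377 s.

t_p ≈ 0.0377 s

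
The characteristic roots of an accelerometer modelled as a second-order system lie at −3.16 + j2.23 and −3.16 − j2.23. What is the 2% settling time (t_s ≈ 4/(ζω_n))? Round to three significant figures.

t_s ≈ 1.27 s

For poles at −σ ± jω_d, ζω_n = σ = 3.16, so t_s ≈ 4/σ = 1.27 s.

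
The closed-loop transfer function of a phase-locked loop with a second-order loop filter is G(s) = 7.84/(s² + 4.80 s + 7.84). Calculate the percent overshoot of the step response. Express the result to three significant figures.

%OS ≈ 0.536%

ω_n = √7.84 = 2.80 rad/s; ζ = 4.80/(2·2.80) = 0.857.
Overshoot: exp(−π·0.857/√(1−0.857²)) = 0.00536, i.e. 0.536%.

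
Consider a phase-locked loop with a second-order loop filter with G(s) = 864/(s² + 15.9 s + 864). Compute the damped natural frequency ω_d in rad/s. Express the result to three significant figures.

ω_d ≈ 28.3 rad/s

Comparing the denominator to s² + 2ζω_n s + ω_n²: ω_n = √864 = 29.4 rad/s, and 2ζω_n = 15.9 so ζ = 15.9/(2·29.4) = 0.270.
The damped frequency ω_d = ω_n√(1−ζ²) = 28.3 rad/s.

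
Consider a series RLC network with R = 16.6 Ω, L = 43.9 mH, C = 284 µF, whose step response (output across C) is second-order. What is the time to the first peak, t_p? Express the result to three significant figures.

For a series RLC circuit (capacitor voltage as output), ω_n = 1/√(LC) = 1/√(43.9 mH · 284 µF) = 283 rad/s.
ζ = (R/2)·√(C/L) = (16.6/2)·√(284 µF/43.9 mH) = 0.668.
The damped frequency ω_d = ω_n√(1−ζ²) = 211 rad/s. t_p = π/ω_d = 0.0149 s.

t_p ≈ 0.0149 s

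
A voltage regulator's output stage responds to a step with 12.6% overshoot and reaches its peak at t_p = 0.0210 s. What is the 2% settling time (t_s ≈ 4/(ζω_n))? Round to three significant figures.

From the overshoot, ζ = −ln(OS)/√(π²+ln²(OS)) = 0.550.
t_p = π/ω_d ⇒ ω_d = 150 rad/s; then ω_n = ω_d/√(1−ζ²) = 179 rad/s.
t_s ≈ 4/(ζω_n) = 4/(0.550·179) = 0.0406 s.

t_s ≈ 0.0406 s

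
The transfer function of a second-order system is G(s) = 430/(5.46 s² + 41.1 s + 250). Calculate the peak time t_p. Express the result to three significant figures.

t_p ≈ 0.559 s

Dividing through by 5.46: denominator becomes s² + 7.527 s + 45.79.
So ω_n = √45.79 = 6.77 rad/s and ζ = 7.527/(2·6.77) = 0.556.
ω_d = ω_n√(1−ζ²) = 5.62 rad/s. t_p = π/ω_d = 0.559 s.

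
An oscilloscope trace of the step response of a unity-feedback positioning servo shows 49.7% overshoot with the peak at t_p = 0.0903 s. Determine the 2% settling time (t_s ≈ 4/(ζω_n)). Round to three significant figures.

The overshoot fixes ζ = −ln(OS)/√(π²+ln²(OS)) = 0.217.
From t_p = π/ω_d, ω_d = π/0.0903 = 34.8 rad/s, so ω_n = ω_d/√(1−ζ²) = 35.6 rad/s.
t_s ≈ 4/(ζω_n) = 4/(0.217·35.6) = 0.517 s.

t_s ≈ 0.517 s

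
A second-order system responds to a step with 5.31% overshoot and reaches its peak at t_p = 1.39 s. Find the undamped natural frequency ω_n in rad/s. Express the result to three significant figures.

ω_n ≈ 3.09 rad/s

The overshoot fixes ζ = −ln(OS)/√(π²+ln²(OS)) = 0.683.
From t_p = π/ω_d, ω_d = π/1.39 = 2.26 rad/s, so ω_n = ω_d/√(1−ζ²) = 3.09 rad/s.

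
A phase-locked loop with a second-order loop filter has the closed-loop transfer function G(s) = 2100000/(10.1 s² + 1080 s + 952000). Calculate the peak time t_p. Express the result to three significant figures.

Dividing through by 10.1: denominator becomes s² + 106.9 s + 94260.
So ω_n = √94260 = 307 rad/s and ζ = 106.9/(2·307) = 0.174.
ω_d = ω_n√(1−ζ²) = 302 rad/s. t_p = π/ω_d = 0.0104 s.

t_p ≈ 0.0104 s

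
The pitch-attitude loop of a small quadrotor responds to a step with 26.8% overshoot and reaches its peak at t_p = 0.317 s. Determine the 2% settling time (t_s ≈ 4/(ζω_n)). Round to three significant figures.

t_s ≈ 0.963 s

ζ from %OS: ζ = |ln 0.268|/√(π²+ln²0.268) = 0.387.
From t_p = π/ω_d, ω_d = π/0.317 = 9.91 rad/s, so ω_n = ω_d/√(1−ζ²) = 10.7 rad/s.
t_s ≈ 4/(ζω_n) = 4/(0.387·10.7) = 0.963 s.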